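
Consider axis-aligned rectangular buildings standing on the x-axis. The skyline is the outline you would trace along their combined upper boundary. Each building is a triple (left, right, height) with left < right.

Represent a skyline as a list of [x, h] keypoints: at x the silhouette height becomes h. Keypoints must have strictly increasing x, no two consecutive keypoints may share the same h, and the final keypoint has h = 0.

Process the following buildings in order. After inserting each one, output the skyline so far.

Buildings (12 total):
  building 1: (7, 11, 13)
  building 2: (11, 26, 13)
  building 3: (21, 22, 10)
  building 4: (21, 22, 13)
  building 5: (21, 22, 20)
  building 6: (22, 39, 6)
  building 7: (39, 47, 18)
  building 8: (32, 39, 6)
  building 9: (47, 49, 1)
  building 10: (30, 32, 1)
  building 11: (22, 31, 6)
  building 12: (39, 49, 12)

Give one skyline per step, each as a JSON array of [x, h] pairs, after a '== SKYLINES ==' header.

== SKYLINES ==
[[7,13],[11,0]]
[[7,13],[26,0]]
[[7,13],[26,0]]
[[7,13],[26,0]]
[[7,13],[21,20],[22,13],[26,0]]
[[7,13],[21,20],[22,13],[26,6],[39,0]]
[[7,13],[21,20],[22,13],[26,6],[39,18],[47,0]]
[[7,13],[21,20],[22,13],[26,6],[39,18],[47,0]]
[[7,13],[21,20],[22,13],[26,6],[39,18],[47,1],[49,0]]
[[7,13],[21,20],[22,13],[26,6],[39,18],[47,1],[49,0]]
[[7,13],[21,20],[22,13],[26,6],[39,18],[47,1],[49,0]]
[[7,13],[21,20],[22,13],[26,6],[39,18],[47,12],[49,0]]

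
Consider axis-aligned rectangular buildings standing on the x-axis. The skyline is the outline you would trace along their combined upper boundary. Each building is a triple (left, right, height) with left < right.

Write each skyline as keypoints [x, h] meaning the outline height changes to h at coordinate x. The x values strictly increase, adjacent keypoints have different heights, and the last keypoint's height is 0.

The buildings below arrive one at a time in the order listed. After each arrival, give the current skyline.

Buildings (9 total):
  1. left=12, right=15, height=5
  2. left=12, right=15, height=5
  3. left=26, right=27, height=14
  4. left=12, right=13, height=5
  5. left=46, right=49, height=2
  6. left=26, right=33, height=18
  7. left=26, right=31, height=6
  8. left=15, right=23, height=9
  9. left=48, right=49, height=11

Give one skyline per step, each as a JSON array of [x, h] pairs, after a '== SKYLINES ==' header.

== SKYLINES ==
[[12,5],[15,0]]
[[12,5],[15,0]]
[[12,5],[15,0],[26,14],[27,0]]
[[12,5],[15,0],[26,14],[27,0]]
[[12,5],[15,0],[26,14],[27,0],[46,2],[49,0]]
[[12,5],[15,0],[26,18],[33,0],[46,2],[49,0]]
[[12,5],[15,0],[26,18],[33,0],[46,2],[49,0]]
[[12,5],[15,9],[23,0],[26,18],[33,0],[46,2],[49,0]]
[[12,5],[15,9],[23,0],[26,18],[33,0],[46,2],[48,11],[49,0]]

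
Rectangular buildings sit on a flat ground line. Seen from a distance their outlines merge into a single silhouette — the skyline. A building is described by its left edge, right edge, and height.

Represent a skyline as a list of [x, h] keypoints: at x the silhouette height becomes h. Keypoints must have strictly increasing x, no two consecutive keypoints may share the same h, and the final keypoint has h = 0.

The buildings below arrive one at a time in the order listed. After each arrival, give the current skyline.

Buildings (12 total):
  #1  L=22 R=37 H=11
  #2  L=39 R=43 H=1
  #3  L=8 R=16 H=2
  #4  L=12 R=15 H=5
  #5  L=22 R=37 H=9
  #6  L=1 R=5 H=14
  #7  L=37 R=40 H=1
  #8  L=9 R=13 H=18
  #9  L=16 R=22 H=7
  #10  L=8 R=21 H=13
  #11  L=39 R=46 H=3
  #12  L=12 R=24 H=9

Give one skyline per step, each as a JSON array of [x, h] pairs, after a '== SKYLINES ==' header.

== SKYLINES ==
[[22,11],[37,0]]
[[22,11],[37,0],[39,1],[43,0]]
[[8,2],[16,0],[22,11],[37,0],[39,1],[43,0]]
[[8,2],[12,5],[15,2],[16,0],[22,11],[37,0],[39,1],[43,0]]
[[8,2],[12,5],[15,2],[16,0],[22,11],[37,0],[39,1],[43,0]]
[[1,14],[5,0],[8,2],[12,5],[15,2],[16,0],[22,11],[37,0],[39,1],[43,0]]
[[1,14],[5,0],[8,2],[12,5],[15,2],[16,0],[22,11],[37,1],[43,0]]
[[1,14],[5,0],[8,2],[9,18],[13,5],[15,2],[16,0],[22,11],[37,1],[43,0]]
[[1,14],[5,0],[8,2],[9,18],[13,5],[15,2],[16,7],[22,11],[37,1],[43,0]]
[[1,14],[5,0],[8,13],[9,18],[13,13],[21,7],[22,11],[37,1],[43,0]]
[[1,14],[5,0],[8,13],[9,18],[13,13],[21,7],[22,11],[37,1],[39,3],[46,0]]
[[1,14],[5,0],[8,13],[9,18],[13,13],[21,9],[22,11],[37,1],[39,3],[46,0]]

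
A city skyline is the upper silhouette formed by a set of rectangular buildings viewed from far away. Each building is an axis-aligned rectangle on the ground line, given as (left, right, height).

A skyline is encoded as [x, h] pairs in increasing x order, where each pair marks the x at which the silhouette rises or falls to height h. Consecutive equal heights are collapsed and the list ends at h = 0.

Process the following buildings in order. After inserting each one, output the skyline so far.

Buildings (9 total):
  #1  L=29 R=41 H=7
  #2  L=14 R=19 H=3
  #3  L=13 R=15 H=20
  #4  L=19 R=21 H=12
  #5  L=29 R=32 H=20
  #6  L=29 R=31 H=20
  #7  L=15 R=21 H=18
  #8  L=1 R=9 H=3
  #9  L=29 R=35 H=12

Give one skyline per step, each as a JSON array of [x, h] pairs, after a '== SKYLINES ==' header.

== SKYLINES ==
[[29,7],[41,0]]
[[14,3],[19,0],[29,7],[41,0]]
[[13,20],[15,3],[19,0],[29,7],[41,0]]
[[13,20],[15,3],[19,12],[21,0],[29,7],[41,0]]
[[13,20],[15,3],[19,12],[21,0],[29,20],[32,7],[41,0]]
[[13,20],[15,3],[19,12],[21,0],[29,20],[32,7],[41,0]]
[[13,20],[15,18],[21,0],[29,20],[32,7],[41,0]]
[[1,3],[9,0],[13,20],[15,18],[21,0],[29,20],[32,7],[41,0]]
[[1,3],[9,0],[13,20],[15,18],[21,0],[29,20],[32,12],[35,7],[41,0]]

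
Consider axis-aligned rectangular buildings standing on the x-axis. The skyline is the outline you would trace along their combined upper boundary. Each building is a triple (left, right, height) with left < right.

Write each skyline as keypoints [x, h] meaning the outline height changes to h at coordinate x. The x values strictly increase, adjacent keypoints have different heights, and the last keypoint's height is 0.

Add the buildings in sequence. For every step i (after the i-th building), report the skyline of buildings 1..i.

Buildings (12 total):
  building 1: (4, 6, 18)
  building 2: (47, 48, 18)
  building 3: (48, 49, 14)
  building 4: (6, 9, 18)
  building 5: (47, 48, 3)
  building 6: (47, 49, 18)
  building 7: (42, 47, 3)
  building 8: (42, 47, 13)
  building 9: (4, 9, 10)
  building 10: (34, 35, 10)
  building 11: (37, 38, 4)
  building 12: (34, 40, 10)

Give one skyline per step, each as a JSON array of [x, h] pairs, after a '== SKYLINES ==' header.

== SKYLINES ==
[[4,18],[6,0]]
[[4,18],[6,0],[47,18],[48,0]]
[[4,18],[6,0],[47,18],[48,14],[49,0]]
[[4,18],[9,0],[47,18],[48,14],[49,0]]
[[4,18],[9,0],[47,18],[48,14],[49,0]]
[[4,18],[9,0],[47,18],[49,0]]
[[4,18],[9,0],[42,3],[47,18],[49,0]]
[[4,18],[9,0],[42,13],[47,18],[49,0]]
[[4,18],[9,0],[42,13],[47,18],[49,0]]
[[4,18],[9,0],[34,10],[35,0],[42,13],[47,18],[49,0]]
[[4,18],[9,0],[34,10],[35,0],[37,4],[38,0],[42,13],[47,18],[49,0]]
[[4,18],[9,0],[34,10],[40,0],[42,13],[47,18],[49,0]]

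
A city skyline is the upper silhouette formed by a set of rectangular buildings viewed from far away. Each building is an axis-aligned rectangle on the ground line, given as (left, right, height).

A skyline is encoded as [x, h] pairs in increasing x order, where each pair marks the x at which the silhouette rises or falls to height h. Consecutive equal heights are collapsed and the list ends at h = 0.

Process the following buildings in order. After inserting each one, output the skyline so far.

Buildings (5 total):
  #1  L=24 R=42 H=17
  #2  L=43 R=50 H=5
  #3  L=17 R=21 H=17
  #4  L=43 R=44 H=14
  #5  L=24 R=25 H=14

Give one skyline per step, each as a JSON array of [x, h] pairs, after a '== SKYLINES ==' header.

== SKYLINES ==
[[24,17],[42,0]]
[[24,17],[42,0],[43,5],[50,0]]
[[17,17],[21,0],[24,17],[42,0],[43,5],[50,0]]
[[17,17],[21,0],[24,17],[42,0],[43,14],[44,5],[50,0]]
[[17,17],[21,0],[24,17],[42,0],[43,14],[44,5],[50,0]]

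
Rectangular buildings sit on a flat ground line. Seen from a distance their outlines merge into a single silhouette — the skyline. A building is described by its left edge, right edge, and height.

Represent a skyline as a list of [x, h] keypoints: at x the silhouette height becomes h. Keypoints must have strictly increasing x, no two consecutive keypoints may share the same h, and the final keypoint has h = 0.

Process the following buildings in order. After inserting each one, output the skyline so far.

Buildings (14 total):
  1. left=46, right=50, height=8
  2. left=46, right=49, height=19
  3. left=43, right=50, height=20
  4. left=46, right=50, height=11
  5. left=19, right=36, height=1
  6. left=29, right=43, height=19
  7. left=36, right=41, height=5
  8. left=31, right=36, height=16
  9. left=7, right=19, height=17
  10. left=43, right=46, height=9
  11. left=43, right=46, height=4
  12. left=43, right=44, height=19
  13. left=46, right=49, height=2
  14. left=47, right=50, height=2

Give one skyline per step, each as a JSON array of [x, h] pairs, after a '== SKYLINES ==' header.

== SKYLINES ==
[[46,8],[50,0]]
[[46,19],[49,8],[50,0]]
[[43,20],[50,0]]
[[43,20],[50,0]]
[[19,1],[36,0],[43,20],[50,0]]
[[19,1],[29,19],[43,20],[50,0]]
[[19,1],[29,19],[43,20],[50,0]]
[[19,1],[29,19],[43,20],[50,0]]
[[7,17],[19,1],[29,19],[43,20],[50,0]]
[[7,17],[19,1],[29,19],[43,20],[50,0]]
[[7,17],[19,1],[29,19],[43,20],[50,0]]
[[7,17],[19,1],[29,19],[43,20],[50,0]]
[[7,17],[19,1],[29,19],[43,20],[50,0]]
[[7,17],[19,1],[29,19],[43,20],[50,0]]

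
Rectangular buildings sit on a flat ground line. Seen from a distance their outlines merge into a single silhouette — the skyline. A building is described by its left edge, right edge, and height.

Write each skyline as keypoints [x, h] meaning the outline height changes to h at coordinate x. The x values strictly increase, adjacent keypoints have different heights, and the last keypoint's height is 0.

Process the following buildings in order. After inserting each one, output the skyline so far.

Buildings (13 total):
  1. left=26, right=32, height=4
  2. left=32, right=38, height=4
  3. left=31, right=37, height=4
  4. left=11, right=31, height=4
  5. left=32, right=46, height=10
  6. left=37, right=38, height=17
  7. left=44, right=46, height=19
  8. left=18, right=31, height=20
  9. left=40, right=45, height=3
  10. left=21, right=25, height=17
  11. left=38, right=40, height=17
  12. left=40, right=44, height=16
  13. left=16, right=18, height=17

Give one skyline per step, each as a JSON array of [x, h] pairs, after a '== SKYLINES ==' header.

== SKYLINES ==
[[26,4],[32,0]]
[[26,4],[38,0]]
[[26,4],[38,0]]
[[11,4],[38,0]]
[[11,4],[32,10],[46,0]]
[[11,4],[32,10],[37,17],[38,10],[46,0]]
[[11,4],[32,10],[37,17],[38,10],[44,19],[46,0]]
[[11,4],[18,20],[31,4],[32,10],[37,17],[38,10],[44,19],[46,0]]
[[11,4],[18,20],[31,4],[32,10],[37,17],[38,10],[44,19],[46,0]]
[[11,4],[18,20],[31,4],[32,10],[37,17],[38,10],[44,19],[46,0]]
[[11,4],[18,20],[31,4],[32,10],[37,17],[40,10],[44,19],[46,0]]
[[11,4],[18,20],[31,4],[32,10],[37,17],[40,16],[44,19],[46,0]]
[[11,4],[16,17],[18,20],[31,4],[32,10],[37,17],[40,16],[44,19],[46,0]]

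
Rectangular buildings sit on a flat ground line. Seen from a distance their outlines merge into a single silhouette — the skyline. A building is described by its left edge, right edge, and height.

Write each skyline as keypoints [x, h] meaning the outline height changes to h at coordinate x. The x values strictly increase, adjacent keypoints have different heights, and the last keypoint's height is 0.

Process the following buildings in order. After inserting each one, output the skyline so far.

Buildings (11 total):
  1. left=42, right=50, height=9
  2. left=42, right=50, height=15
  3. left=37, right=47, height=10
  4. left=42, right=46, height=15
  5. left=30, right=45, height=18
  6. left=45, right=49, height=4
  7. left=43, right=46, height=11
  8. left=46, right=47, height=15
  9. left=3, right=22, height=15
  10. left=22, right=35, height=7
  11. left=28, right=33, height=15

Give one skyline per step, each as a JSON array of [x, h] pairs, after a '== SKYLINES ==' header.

== SKYLINES ==
[[42,9],[50,0]]
[[42,15],[50,0]]
[[37,10],[42,15],[50,0]]
[[37,10],[42,15],[50,0]]
[[30,18],[45,15],[50,0]]
[[30,18],[45,15],[50,0]]
[[30,18],[45,15],[50,0]]
[[30,18],[45,15],[50,0]]
[[3,15],[22,0],[30,18],[45,15],[50,0]]
[[3,15],[22,7],[30,18],[45,15],[50,0]]
[[3,15],[22,7],[28,15],[30,18],[45,15],[50,0]]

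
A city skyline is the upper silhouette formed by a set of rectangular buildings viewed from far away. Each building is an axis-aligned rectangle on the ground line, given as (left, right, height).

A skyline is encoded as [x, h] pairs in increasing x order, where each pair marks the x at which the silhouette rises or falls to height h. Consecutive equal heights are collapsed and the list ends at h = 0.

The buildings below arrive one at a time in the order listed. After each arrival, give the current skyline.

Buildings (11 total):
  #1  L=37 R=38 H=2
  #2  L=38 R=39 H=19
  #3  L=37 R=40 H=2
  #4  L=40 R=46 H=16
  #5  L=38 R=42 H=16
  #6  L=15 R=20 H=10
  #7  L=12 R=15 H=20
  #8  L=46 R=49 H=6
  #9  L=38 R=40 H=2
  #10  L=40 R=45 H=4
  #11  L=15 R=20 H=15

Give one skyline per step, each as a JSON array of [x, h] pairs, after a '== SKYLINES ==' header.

== SKYLINES ==
[[37,2],[38,0]]
[[37,2],[38,19],[39,0]]
[[37,2],[38,19],[39,2],[40,0]]
[[37,2],[38,19],[39,2],[40,16],[46,0]]
[[37,2],[38,19],[39,16],[46,0]]
[[15,10],[20,0],[37,2],[38,19],[39,16],[46,0]]
[[12,20],[15,10],[20,0],[37,2],[38,19],[39,16],[46,0]]
[[12,20],[15,10],[20,0],[37,2],[38,19],[39,16],[46,6],[49,0]]
[[12,20],[15,10],[20,0],[37,2],[38,19],[39,16],[46,6],[49,0]]
[[12,20],[15,10],[20,0],[37,2],[38,19],[39,16],[46,6],[49,0]]
[[12,20],[15,15],[20,0],[37,2],[38,19],[39,16],[46,6],[49,0]]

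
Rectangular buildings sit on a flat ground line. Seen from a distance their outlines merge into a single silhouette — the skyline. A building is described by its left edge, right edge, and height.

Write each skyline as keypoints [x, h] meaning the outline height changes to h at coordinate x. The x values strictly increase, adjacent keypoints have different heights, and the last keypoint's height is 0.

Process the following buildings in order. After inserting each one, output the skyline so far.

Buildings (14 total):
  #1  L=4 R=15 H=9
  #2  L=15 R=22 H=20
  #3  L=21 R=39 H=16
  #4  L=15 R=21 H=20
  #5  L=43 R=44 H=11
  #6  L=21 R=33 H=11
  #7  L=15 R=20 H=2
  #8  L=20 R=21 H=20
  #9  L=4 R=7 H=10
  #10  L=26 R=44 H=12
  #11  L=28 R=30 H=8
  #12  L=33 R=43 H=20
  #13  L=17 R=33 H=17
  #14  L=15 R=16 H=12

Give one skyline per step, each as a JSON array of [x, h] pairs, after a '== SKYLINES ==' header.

== SKYLINES ==
[[4,9],[15,0]]
[[4,9],[15,20],[22,0]]
[[4,9],[15,20],[22,16],[39,0]]
[[4,9],[15,20],[22,16],[39,0]]
[[4,9],[15,20],[22,16],[39,0],[43,11],[44,0]]
[[4,9],[15,20],[22,16],[39,0],[43,11],[44,0]]
[[4,9],[15,20],[22,16],[39,0],[43,11],[44,0]]
[[4,9],[15,20],[22,16],[39,0],[43,11],[44,0]]
[[4,10],[7,9],[15,20],[22,16],[39,0],[43,11],[44,0]]
[[4,10],[7,9],[15,20],[22,16],[39,12],[44,0]]
[[4,10],[7,9],[15,20],[22,16],[39,12],[44,0]]
[[4,10],[7,9],[15,20],[22,16],[33,20],[43,12],[44,0]]
[[4,10],[7,9],[15,20],[22,17],[33,20],[43,12],[44,0]]
[[4,10],[7,9],[15,20],[22,17],[33,20],[43,12],[44,0]]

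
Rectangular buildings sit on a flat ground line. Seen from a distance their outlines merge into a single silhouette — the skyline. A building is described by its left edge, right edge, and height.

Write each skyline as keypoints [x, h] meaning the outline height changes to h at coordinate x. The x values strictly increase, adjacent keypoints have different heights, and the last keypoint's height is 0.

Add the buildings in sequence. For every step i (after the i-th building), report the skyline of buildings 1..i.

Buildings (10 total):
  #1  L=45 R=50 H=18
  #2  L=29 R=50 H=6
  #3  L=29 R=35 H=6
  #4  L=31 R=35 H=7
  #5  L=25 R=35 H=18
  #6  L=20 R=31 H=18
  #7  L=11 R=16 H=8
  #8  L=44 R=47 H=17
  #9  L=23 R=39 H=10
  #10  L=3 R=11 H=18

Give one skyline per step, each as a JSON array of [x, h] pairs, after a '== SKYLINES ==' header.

== SKYLINES ==
[[45,18],[50,0]]
[[29,6],[45,18],[50,0]]
[[29,6],[45,18],[50,0]]
[[29,6],[31,7],[35,6],[45,18],[50,0]]
[[25,18],[35,6],[45,18],[50,0]]
[[20,18],[35,6],[45,18],[50,0]]
[[11,8],[16,0],[20,18],[35,6],[45,18],[50,0]]
[[11,8],[16,0],[20,18],[35,6],[44,17],[45,18],[50,0]]
[[11,8],[16,0],[20,18],[35,10],[39,6],[44,17],[45,18],[50,0]]
[[3,18],[11,8],[16,0],[20,18],[35,10],[39,6],[44,17],[45,18],[50,0]]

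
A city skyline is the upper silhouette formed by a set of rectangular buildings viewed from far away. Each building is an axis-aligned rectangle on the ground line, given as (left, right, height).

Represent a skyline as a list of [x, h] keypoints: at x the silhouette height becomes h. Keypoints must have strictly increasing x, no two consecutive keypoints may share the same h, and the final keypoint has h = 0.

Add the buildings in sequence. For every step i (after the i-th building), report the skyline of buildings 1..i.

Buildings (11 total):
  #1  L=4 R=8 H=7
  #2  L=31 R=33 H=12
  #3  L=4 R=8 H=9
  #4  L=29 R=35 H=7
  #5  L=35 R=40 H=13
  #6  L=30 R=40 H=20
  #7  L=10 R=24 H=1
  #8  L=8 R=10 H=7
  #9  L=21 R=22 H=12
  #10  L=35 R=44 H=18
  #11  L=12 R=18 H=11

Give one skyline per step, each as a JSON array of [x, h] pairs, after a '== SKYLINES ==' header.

== SKYLINES ==
[[4,7],[8,0]]
[[4,7],[8,0],[31,12],[33,0]]
[[4,9],[8,0],[31,12],[33,0]]
[[4,9],[8,0],[29,7],[31,12],[33,7],[35,0]]
[[4,9],[8,0],[29,7],[31,12],[33,7],[35,13],[40,0]]
[[4,9],[8,0],[29,7],[30,20],[40,0]]
[[4,9],[8,0],[10,1],[24,0],[29,7],[30,20],[40,0]]
[[4,9],[8,7],[10,1],[24,0],[29,7],[30,20],[40,0]]
[[4,9],[8,7],[10,1],[21,12],[22,1],[24,0],[29,7],[30,20],[40,0]]
[[4,9],[8,7],[10,1],[21,12],[22,1],[24,0],[29,7],[30,20],[40,18],[44,0]]
[[4,9],[8,7],[10,1],[12,11],[18,1],[21,12],[22,1],[24,0],[29,7],[30,20],[40,18],[44,0]]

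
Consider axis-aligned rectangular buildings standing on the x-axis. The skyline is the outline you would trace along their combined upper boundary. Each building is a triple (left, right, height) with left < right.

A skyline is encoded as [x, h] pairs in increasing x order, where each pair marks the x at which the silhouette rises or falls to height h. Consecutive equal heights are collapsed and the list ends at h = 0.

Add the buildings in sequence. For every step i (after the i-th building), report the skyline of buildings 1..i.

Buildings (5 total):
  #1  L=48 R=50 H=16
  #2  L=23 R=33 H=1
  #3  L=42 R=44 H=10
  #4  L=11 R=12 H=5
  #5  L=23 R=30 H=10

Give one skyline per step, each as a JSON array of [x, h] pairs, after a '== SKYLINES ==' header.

== SKYLINES ==
[[48,16],[50,0]]
[[23,1],[33,0],[48,16],[50,0]]
[[23,1],[33,0],[42,10],[44,0],[48,16],[50,0]]
[[11,5],[12,0],[23,1],[33,0],[42,10],[44,0],[48,16],[50,0]]
[[11,5],[12,0],[23,10],[30,1],[33,0],[42,10],[44,0],[48,16],[50,0]]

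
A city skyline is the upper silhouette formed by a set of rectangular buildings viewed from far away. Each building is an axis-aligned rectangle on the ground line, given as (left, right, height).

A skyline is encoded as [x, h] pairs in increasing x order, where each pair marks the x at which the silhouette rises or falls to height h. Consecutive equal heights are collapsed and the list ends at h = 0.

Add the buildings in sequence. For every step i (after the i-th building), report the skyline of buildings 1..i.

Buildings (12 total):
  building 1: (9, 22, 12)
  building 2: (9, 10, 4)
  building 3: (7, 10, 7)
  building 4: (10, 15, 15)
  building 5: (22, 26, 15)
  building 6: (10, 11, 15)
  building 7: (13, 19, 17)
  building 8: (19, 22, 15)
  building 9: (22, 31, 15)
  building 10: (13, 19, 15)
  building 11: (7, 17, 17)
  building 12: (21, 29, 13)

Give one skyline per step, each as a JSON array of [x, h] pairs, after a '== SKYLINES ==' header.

== SKYLINES ==
[[9,12],[22,0]]
[[9,12],[22,0]]
[[7,7],[9,12],[22,0]]
[[7,7],[9,12],[10,15],[15,12],[22,0]]
[[7,7],[9,12],[10,15],[15,12],[22,15],[26,0]]
[[7,7],[9,12],[10,15],[15,12],[22,15],[26,0]]
[[7,7],[9,12],[10,15],[13,17],[19,12],[22,15],[26,0]]
[[7,7],[9,12],[10,15],[13,17],[19,15],[26,0]]
[[7,7],[9,12],[10,15],[13,17],[19,15],[31,0]]
[[7,7],[9,12],[10,15],[13,17],[19,15],[31,0]]
[[7,17],[19,15],[31,0]]
[[7,17],[19,15],[31,0]]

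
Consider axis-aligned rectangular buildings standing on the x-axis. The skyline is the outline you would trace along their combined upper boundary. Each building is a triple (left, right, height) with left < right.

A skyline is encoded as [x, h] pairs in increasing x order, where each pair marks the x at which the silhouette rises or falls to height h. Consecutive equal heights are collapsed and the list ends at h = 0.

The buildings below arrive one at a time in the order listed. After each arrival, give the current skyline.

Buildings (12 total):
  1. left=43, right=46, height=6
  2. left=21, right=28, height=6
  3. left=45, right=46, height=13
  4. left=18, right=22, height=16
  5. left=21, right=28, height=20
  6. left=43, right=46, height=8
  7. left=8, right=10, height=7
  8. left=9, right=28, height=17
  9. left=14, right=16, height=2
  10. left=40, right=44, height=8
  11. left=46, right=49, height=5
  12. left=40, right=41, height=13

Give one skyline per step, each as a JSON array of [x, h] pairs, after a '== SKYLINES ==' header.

== SKYLINES ==
[[43,6],[46,0]]
[[21,6],[28,0],[43,6],[46,0]]
[[21,6],[28,0],[43,6],[45,13],[46,0]]
[[18,16],[22,6],[28,0],[43,6],[45,13],[46,0]]
[[18,16],[21,20],[28,0],[43,6],[45,13],[46,0]]
[[18,16],[21,20],[28,0],[43,8],[45,13],[46,0]]
[[8,7],[10,0],[18,16],[21,20],[28,0],[43,8],[45,13],[46,0]]
[[8,7],[9,17],[21,20],[28,0],[43,8],[45,13],[46,0]]
[[8,7],[9,17],[21,20],[28,0],[43,8],[45,13],[46,0]]
[[8,7],[9,17],[21,20],[28,0],[40,8],[45,13],[46,0]]
[[8,7],[9,17],[21,20],[28,0],[40,8],[45,13],[46,5],[49,0]]
[[8,7],[9,17],[21,20],[28,0],[40,13],[41,8],[45,13],[46,5],[49,0]]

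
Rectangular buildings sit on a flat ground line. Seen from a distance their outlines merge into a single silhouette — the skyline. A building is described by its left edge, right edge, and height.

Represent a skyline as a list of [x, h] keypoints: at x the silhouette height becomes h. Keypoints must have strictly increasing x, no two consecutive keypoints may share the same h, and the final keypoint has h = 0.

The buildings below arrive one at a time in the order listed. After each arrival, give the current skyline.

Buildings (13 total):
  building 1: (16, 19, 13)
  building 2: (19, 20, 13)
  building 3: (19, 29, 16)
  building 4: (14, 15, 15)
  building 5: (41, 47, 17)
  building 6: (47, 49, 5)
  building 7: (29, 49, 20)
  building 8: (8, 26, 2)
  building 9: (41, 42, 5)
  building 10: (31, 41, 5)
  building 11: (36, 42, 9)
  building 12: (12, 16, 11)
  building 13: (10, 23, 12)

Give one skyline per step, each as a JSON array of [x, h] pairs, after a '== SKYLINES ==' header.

== SKYLINES ==
[[16,13],[19,0]]
[[16,13],[20,0]]
[[16,13],[19,16],[29,0]]
[[14,15],[15,0],[16,13],[19,16],[29,0]]
[[14,15],[15,0],[16,13],[19,16],[29,0],[41,17],[47,0]]
[[14,15],[15,0],[16,13],[19,16],[29,0],[41,17],[47,5],[49,0]]
[[14,15],[15,0],[16,13],[19,16],[29,20],[49,0]]
[[8,2],[14,15],[15,2],[16,13],[19,16],[29,20],[49,0]]
[[8,2],[14,15],[15,2],[16,13],[19,16],[29,20],[49,0]]
[[8,2],[14,15],[15,2],[16,13],[19,16],[29,20],[49,0]]
[[8,2],[14,15],[15,2],[16,13],[19,16],[29,20],[49,0]]
[[8,2],[12,11],[14,15],[15,11],[16,13],[19,16],[29,20],[49,0]]
[[8,2],[10,12],[14,15],[15,12],[16,13],[19,16],[29,20],[49,0]]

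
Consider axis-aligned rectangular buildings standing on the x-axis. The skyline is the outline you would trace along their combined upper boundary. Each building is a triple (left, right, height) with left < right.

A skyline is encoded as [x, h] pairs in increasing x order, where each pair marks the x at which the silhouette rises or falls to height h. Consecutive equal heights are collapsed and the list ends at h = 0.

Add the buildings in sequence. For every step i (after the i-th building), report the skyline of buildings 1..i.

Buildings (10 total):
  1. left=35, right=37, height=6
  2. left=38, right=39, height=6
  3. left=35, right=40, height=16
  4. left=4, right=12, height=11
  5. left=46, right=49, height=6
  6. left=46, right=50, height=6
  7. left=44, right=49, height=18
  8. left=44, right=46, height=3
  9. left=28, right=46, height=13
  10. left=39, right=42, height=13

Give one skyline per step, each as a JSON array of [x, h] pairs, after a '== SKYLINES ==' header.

== SKYLINES ==
[[35,6],[37,0]]
[[35,6],[37,0],[38,6],[39,0]]
[[35,16],[40,0]]
[[4,11],[12,0],[35,16],[40,0]]
[[4,11],[12,0],[35,16],[40,0],[46,6],[49,0]]
[[4,11],[12,0],[35,16],[40,0],[46,6],[50,0]]
[[4,11],[12,0],[35,16],[40,0],[44,18],[49,6],[50,0]]
[[4,11],[12,0],[35,16],[40,0],[44,18],[49,6],[50,0]]
[[4,11],[12,0],[28,13],[35,16],[40,13],[44,18],[49,6],[50,0]]
[[4,11],[12,0],[28,13],[35,16],[40,13],[44,18],[49,6],[50,0]]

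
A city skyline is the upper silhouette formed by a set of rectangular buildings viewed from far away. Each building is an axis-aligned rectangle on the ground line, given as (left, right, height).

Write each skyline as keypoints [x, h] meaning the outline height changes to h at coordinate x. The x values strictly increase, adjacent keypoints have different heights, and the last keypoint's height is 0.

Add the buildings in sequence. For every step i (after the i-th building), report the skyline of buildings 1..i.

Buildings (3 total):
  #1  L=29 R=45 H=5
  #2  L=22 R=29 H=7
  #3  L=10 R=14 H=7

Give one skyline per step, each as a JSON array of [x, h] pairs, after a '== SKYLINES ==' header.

== SKYLINES ==
[[29,5],[45,0]]
[[22,7],[29,5],[45,0]]
[[10,7],[14,0],[22,7],[29,5],[45,0]]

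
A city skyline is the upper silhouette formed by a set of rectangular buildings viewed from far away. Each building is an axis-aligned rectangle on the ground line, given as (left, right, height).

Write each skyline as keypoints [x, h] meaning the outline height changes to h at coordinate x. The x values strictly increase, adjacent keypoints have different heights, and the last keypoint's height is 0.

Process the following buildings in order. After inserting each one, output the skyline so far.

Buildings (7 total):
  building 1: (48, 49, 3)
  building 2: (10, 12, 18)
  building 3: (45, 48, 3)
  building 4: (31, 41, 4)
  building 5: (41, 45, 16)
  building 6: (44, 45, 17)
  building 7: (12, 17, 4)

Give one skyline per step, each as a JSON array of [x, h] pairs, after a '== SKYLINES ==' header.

== SKYLINES ==
[[48,3],[49,0]]
[[10,18],[12,0],[48,3],[49,0]]
[[10,18],[12,0],[45,3],[49,0]]
[[10,18],[12,0],[31,4],[41,0],[45,3],[49,0]]
[[10,18],[12,0],[31,4],[41,16],[45,3],[49,0]]
[[10,18],[12,0],[31,4],[41,16],[44,17],[45,3],[49,0]]
[[10,18],[12,4],[17,0],[31,4],[41,16],[44,17],[45,3],[49,0]]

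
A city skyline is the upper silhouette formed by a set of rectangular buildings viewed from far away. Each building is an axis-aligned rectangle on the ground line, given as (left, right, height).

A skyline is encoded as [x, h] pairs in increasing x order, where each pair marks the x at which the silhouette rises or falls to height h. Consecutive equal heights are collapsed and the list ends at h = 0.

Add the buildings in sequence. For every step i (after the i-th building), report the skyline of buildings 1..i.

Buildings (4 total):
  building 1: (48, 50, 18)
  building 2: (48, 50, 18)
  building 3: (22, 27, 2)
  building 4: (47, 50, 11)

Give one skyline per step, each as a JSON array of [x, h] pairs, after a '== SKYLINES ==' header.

== SKYLINES ==
[[48,18],[50,0]]
[[48,18],[50,0]]
[[22,2],[27,0],[48,18],[50,0]]
[[22,2],[27,0],[47,11],[48,18],[50,0]]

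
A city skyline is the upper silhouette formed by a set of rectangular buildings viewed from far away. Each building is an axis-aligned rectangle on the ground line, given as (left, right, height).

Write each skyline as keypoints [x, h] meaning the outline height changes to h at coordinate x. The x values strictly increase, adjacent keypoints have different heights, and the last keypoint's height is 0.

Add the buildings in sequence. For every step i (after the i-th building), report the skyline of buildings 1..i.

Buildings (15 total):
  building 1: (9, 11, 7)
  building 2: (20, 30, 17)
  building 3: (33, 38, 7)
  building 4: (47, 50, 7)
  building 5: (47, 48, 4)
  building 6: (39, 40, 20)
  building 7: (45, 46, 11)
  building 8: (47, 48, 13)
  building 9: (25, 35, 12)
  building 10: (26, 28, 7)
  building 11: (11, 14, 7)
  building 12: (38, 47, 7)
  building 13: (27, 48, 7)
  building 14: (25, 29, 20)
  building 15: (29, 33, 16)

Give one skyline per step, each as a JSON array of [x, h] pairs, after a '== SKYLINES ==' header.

== SKYLINES ==
[[9,7],[11,0]]
[[9,7],[11,0],[20,17],[30,0]]
[[9,7],[11,0],[20,17],[30,0],[33,7],[38,0]]
[[9,7],[11,0],[20,17],[30,0],[33,7],[38,0],[47,7],[50,0]]
[[9,7],[11,0],[20,17],[30,0],[33,7],[38,0],[47,7],[50,0]]
[[9,7],[11,0],[20,17],[30,0],[33,7],[38,0],[39,20],[40,0],[47,7],[50,0]]
[[9,7],[11,0],[20,17],[30,0],[33,7],[38,0],[39,20],[40,0],[45,11],[46,0],[47,7],[50,0]]
[[9,7],[11,0],[20,17],[30,0],[33,7],[38,0],[39,20],[40,0],[45,11],[46,0],[47,13],[48,7],[50,0]]
[[9,7],[11,0],[20,17],[30,12],[35,7],[38,0],[39,20],[40,0],[45,11],[46,0],[47,13],[48,7],[50,0]]
[[9,7],[11,0],[20,17],[30,12],[35,7],[38,0],[39,20],[40,0],[45,11],[46,0],[47,13],[48,7],[50,0]]
[[9,7],[14,0],[20,17],[30,12],[35,7],[38,0],[39,20],[40,0],[45,11],[46,0],[47,13],[48,7],[50,0]]
[[9,7],[14,0],[20,17],[30,12],[35,7],[39,20],[40,7],[45,11],[46,7],[47,13],[48,7],[50,0]]
[[9,7],[14,0],[20,17],[30,12],[35,7],[39,20],[40,7],[45,11],[46,7],[47,13],[48,7],[50,0]]
[[9,7],[14,0],[20,17],[25,20],[29,17],[30,12],[35,7],[39,20],[40,7],[45,11],[46,7],[47,13],[48,7],[50,0]]
[[9,7],[14,0],[20,17],[25,20],[29,17],[30,16],[33,12],[35,7],[39,20],[40,7],[45,11],[46,7],[47,13],[48,7],[50,0]]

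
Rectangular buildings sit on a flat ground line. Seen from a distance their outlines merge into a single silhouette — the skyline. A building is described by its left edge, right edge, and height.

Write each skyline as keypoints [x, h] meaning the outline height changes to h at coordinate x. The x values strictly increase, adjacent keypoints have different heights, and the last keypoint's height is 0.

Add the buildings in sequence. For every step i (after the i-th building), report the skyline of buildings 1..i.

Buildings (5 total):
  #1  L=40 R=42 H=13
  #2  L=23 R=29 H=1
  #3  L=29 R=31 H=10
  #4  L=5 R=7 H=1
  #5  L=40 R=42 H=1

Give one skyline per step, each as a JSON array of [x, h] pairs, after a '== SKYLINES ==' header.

== SKYLINES ==
[[40,13],[42,0]]
[[23,1],[29,0],[40,13],[42,0]]
[[23,1],[29,10],[31,0],[40,13],[42,0]]
[[5,1],[7,0],[23,1],[29,10],[31,0],[40,13],[42,0]]
[[5,1],[7,0],[23,1],[29,10],[31,0],[40,13],[42,0]]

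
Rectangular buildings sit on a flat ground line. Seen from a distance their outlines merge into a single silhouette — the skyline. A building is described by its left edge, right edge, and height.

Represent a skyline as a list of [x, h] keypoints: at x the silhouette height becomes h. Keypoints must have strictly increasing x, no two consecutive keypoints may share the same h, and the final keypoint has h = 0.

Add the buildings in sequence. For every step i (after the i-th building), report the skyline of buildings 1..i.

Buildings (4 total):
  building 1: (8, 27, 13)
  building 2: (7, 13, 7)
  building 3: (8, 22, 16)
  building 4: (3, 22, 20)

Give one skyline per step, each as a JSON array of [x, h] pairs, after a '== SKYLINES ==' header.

== SKYLINES ==
[[8,13],[27,0]]
[[7,7],[8,13],[27,0]]
[[7,7],[8,16],[22,13],[27,0]]
[[3,20],[22,13],[27,0]]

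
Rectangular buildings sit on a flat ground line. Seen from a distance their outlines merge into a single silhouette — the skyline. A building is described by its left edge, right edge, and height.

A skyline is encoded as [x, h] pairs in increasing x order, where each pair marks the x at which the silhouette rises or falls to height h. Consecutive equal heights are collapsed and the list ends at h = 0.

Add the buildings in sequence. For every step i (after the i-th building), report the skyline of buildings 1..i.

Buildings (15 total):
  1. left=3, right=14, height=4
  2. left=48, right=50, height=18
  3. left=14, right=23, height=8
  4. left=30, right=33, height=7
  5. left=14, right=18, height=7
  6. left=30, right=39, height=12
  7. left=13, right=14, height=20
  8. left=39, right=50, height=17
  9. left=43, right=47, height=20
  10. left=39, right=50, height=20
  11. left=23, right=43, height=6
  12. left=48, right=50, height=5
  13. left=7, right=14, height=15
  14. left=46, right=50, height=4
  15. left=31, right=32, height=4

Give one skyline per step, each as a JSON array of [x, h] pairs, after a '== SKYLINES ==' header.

== SKYLINES ==
[[3,4],[14,0]]
[[3,4],[14,0],[48,18],[50,0]]
[[3,4],[14,8],[23,0],[48,18],[50,0]]
[[3,4],[14,8],[23,0],[30,7],[33,0],[48,18],[50,0]]
[[3,4],[14,8],[23,0],[30,7],[33,0],[48,18],[50,0]]
[[3,4],[14,8],[23,0],[30,12],[39,0],[48,18],[50,0]]
[[3,4],[13,20],[14,8],[23,0],[30,12],[39,0],[48,18],[50,0]]
[[3,4],[13,20],[14,8],[23,0],[30,12],[39,17],[48,18],[50,0]]
[[3,4],[13,20],[14,8],[23,0],[30,12],[39,17],[43,20],[47,17],[48,18],[50,0]]
[[3,4],[13,20],[14,8],[23,0],[30,12],[39,20],[50,0]]
[[3,4],[13,20],[14,8],[23,6],[30,12],[39,20],[50,0]]
[[3,4],[13,20],[14,8],[23,6],[30,12],[39,20],[50,0]]
[[3,4],[7,15],[13,20],[14,8],[23,6],[30,12],[39,20],[50,0]]
[[3,4],[7,15],[13,20],[14,8],[23,6],[30,12],[39,20],[50,0]]
[[3,4],[7,15],[13,20],[14,8],[23,6],[30,12],[39,20],[50,0]]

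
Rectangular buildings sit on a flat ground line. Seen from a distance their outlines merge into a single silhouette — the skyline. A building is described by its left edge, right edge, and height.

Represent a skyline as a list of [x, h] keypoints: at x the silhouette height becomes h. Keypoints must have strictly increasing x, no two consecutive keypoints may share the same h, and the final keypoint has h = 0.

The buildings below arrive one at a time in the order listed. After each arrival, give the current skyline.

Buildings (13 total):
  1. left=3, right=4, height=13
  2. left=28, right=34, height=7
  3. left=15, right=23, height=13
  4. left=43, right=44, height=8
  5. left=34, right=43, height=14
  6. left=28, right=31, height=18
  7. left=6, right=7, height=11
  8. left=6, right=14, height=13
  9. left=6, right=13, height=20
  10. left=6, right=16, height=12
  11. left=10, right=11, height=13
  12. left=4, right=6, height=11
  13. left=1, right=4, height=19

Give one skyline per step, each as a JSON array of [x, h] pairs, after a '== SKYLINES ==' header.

== SKYLINES ==
[[3,13],[4,0]]
[[3,13],[4,0],[28,7],[34,0]]
[[3,13],[4,0],[15,13],[23,0],[28,7],[34,0]]
[[3,13],[4,0],[15,13],[23,0],[28,7],[34,0],[43,8],[44,0]]
[[3,13],[4,0],[15,13],[23,0],[28,7],[34,14],[43,8],[44,0]]
[[3,13],[4,0],[15,13],[23,0],[28,18],[31,7],[34,14],[43,8],[44,0]]
[[3,13],[4,0],[6,11],[7,0],[15,13],[23,0],[28,18],[31,7],[34,14],[43,8],[44,0]]
[[3,13],[4,0],[6,13],[14,0],[15,13],[23,0],[28,18],[31,7],[34,14],[43,8],[44,0]]
[[3,13],[4,0],[6,20],[13,13],[14,0],[15,13],[23,0],[28,18],[31,7],[34,14],[43,8],[44,0]]
[[3,13],[4,0],[6,20],[13,13],[14,12],[15,13],[23,0],[28,18],[31,7],[34,14],[43,8],[44,0]]
[[3,13],[4,0],[6,20],[13,13],[14,12],[15,13],[23,0],[28,18],[31,7],[34,14],[43,8],[44,0]]
[[3,13],[4,11],[6,20],[13,13],[14,12],[15,13],[23,0],[28,18],[31,7],[34,14],[43,8],[44,0]]
[[1,19],[4,11],[6,20],[13,13],[14,12],[15,13],[23,0],[28,18],[31,7],[34,14],[43,8],[44,0]]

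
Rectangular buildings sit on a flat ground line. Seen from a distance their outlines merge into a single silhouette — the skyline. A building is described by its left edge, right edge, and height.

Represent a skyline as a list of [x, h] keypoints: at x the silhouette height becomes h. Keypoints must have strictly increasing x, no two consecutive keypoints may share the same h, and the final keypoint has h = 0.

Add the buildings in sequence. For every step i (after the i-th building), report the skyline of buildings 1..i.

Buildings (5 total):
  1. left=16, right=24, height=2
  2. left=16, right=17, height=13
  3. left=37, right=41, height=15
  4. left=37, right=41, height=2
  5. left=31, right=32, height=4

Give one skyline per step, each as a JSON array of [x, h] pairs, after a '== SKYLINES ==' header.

== SKYLINES ==
[[16,2],[24,0]]
[[16,13],[17,2],[24,0]]
[[16,13],[17,2],[24,0],[37,15],[41,0]]
[[16,13],[17,2],[24,0],[37,15],[41,0]]
[[16,13],[17,2],[24,0],[31,4],[32,0],[37,15],[41,0]]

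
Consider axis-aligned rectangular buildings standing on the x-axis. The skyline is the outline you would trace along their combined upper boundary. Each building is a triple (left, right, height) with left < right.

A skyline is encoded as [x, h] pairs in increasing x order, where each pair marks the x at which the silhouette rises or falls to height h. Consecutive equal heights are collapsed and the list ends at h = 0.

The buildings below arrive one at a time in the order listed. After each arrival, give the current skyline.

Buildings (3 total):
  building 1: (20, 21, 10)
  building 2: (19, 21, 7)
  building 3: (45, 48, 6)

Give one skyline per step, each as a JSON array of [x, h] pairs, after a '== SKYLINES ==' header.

== SKYLINES ==
[[20,10],[21,0]]
[[19,7],[20,10],[21,0]]
[[19,7],[20,10],[21,0],[45,6],[48,0]]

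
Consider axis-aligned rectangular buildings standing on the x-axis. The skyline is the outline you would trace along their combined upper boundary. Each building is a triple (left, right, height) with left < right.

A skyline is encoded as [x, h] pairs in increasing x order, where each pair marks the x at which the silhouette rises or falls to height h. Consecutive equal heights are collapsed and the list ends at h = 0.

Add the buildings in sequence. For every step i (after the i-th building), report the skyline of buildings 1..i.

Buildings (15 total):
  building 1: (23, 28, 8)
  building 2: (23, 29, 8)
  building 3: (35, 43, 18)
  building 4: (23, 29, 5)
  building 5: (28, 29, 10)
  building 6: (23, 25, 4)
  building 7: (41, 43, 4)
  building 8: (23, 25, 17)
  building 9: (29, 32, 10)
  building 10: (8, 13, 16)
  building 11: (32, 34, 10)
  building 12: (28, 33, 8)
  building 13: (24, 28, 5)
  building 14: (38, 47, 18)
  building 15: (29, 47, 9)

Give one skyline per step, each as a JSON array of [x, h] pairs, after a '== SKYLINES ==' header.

== SKYLINES ==
[[23,8],[28,0]]
[[23,8],[29,0]]
[[23,8],[29,0],[35,18],[43,0]]
[[23,8],[29,0],[35,18],[43,0]]
[[23,8],[28,10],[29,0],[35,18],[43,0]]
[[23,8],[28,10],[29,0],[35,18],[43,0]]
[[23,8],[28,10],[29,0],[35,18],[43,0]]
[[23,17],[25,8],[28,10],[29,0],[35,18],[43,0]]
[[23,17],[25,8],[28,10],[32,0],[35,18],[43,0]]
[[8,16],[13,0],[23,17],[25,8],[28,10],[32,0],[35,18],[43,0]]
[[8,16],[13,0],[23,17],[25,8],[28,10],[34,0],[35,18],[43,0]]
[[8,16],[13,0],[23,17],[25,8],[28,10],[34,0],[35,18],[43,0]]
[[8,16],[13,0],[23,17],[25,8],[28,10],[34,0],[35,18],[43,0]]
[[8,16],[13,0],[23,17],[25,8],[28,10],[34,0],[35,18],[47,0]]
[[8,16],[13,0],[23,17],[25,8],[28,10],[34,9],[35,18],[47,0]]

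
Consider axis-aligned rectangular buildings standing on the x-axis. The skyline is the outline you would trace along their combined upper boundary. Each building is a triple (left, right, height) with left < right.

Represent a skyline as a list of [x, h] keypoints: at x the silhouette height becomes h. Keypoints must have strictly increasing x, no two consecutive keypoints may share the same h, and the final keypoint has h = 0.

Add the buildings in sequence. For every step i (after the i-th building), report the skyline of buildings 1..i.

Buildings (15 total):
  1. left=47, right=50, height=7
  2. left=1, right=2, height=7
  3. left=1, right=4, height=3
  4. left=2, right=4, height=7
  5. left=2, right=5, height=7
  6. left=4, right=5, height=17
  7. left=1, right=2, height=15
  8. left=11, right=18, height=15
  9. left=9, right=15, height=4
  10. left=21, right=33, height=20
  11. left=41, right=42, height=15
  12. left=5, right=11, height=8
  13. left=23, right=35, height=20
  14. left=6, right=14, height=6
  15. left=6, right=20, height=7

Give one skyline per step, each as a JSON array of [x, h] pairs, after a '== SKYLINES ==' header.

== SKYLINES ==
[[47,7],[50,0]]
[[1,7],[2,0],[47,7],[50,0]]
[[1,7],[2,3],[4,0],[47,7],[50,0]]
[[1,7],[4,0],[47,7],[50,0]]
[[1,7],[5,0],[47,7],[50,0]]
[[1,7],[4,17],[5,0],[47,7],[50,0]]
[[1,15],[2,7],[4,17],[5,0],[47,7],[50,0]]
[[1,15],[2,7],[4,17],[5,0],[11,15],[18,0],[47,7],[50,0]]
[[1,15],[2,7],[4,17],[5,0],[9,4],[11,15],[18,0],[47,7],[50,0]]
[[1,15],[2,7],[4,17],[5,0],[9,4],[11,15],[18,0],[21,20],[33,0],[47,7],[50,0]]
[[1,15],[2,7],[4,17],[5,0],[9,4],[11,15],[18,0],[21,20],[33,0],[41,15],[42,0],[47,7],[50,0]]
[[1,15],[2,7],[4,17],[5,8],[11,15],[18,0],[21,20],[33,0],[41,15],[42,0],[47,7],[50,0]]
[[1,15],[2,7],[4,17],[5,8],[11,15],[18,0],[21,20],[35,0],[41,15],[42,0],[47,7],[50,0]]
[[1,15],[2,7],[4,17],[5,8],[11,15],[18,0],[21,20],[35,0],[41,15],[42,0],[47,7],[50,0]]
[[1,15],[2,7],[4,17],[5,8],[11,15],[18,7],[20,0],[21,20],[35,0],[41,15],[42,0],[47,7],[50,0]]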